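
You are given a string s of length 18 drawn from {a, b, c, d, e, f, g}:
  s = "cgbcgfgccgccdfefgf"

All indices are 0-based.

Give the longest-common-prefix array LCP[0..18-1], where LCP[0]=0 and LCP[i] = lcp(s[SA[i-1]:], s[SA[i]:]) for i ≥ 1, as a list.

rank→(start, suffix):
  0 → (2, 'bcgfgccgccdfefgf')
  1 → (10, 'ccdfefgf')
  2 → (7, 'ccgccdfefgf')
  3 → (11, 'cdfefgf')
  4 → (0, 'cgbcgfgccgccdfefgf')
  5 → (8, 'cgccdfefgf')
  6 → (3, 'cgfgccgccdfefgf')
  7 → (12, 'dfefgf')
  8 → (14, 'efgf')
  9 → (17, 'f')
  10 → (13, 'fefgf')
  11 → (5, 'fgccgccdfefgf')
  12 → (15, 'fgf')
  13 → (1, 'gbcgfgccgccdfefgf')
  14 → (9, 'gccdfefgf')
  15 → (6, 'gccgccdfefgf')
  16 → (16, 'gf')
  17 → (4, 'gfgccgccdfefgf')

SA = [2, 10, 7, 11, 0, 8, 3, 12, 14, 17, 13, 5, 15, 1, 9, 6, 16, 4]
i: (SA[i-1],SA[i]) lcp shared
  1: (2,10) 0 ''
  2: (10,7) 2 'cc'
  3: (7,11) 1 'c'
  4: (11,0) 1 'c'
  5: (0,8) 2 'cg'
  6: (8,3) 2 'cg'
  7: (3,12) 0 ''
  8: (12,14) 0 ''
  9: (14,17) 0 ''
  10: (17,13) 1 'f'
  11: (13,5) 1 'f'
  12: (5,15) 2 'fg'
  13: (15,1) 0 ''
  14: (1,9) 1 'g'
  15: (9,6) 3 'gcc'
  16: (6,16) 1 'g'
  17: (16,4) 2 'gf'

[0, 0, 2, 1, 1, 2, 2, 0, 0, 0, 1, 1, 2, 0, 1, 3, 1, 2]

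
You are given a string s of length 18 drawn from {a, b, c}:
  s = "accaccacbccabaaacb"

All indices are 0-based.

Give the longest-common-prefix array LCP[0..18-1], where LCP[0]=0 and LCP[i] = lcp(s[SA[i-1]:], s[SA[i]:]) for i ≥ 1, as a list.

sorted suffixes:
  #0 SA[0]=13  'aaacb'
  #1 SA[1]=14  'aacb'
  #2 SA[2]=11  'abaaacb'
  #3 SA[3]=15  'acb'
  #4 SA[4]=6  'acbccabaaacb'
  #5 SA[5]=3  'accacbccabaaacb'
  #6 SA[6]=0  'accaccacbccabaaacb'
  #7 SA[7]=17  'b'
  #8 SA[8]=12  'baaacb'
  #9 SA[9]=8  'bccabaaacb'
  #10 SA[10]=10  'cabaaacb'
  #11 SA[11]=5  'cacbccabaaacb'
  #12 SA[12]=2  'caccacbccabaaacb'
  #13 SA[13]=16  'cb'
  #14 SA[14]=7  'cbccabaaacb'
  #15 SA[15]=9  'ccabaaacb'
  #16 SA[16]=4  'ccacbccabaaacb'
  #17 SA[17]=1  'ccaccacbccabaaacb'

SA = [13, 14, 11, 15, 6, 3, 0, 17, 12, 8, 10, 5, 2, 16, 7, 9, 4, 1]
i: (SA[i-1],SA[i]) lcp shared
  1: (13,14) 2 'aa'
  2: (14,11) 1 'a'
  3: (11,15) 1 'a'
  4: (15,6) 3 'acb'
  5: (6,3) 2 'ac'
  6: (3,0) 5 'accac'
  7: (0,17) 0 ''
  8: (17,12) 1 'b'
  9: (12,8) 1 'b'
  10: (8,10) 0 ''
  11: (10,5) 2 'ca'
  12: (5,2) 3 'cac'
  13: (2,16) 1 'c'
  14: (16,7) 2 'cb'
  15: (7,9) 1 'c'
  16: (9,4) 3 'cca'
  17: (4,1) 4 'ccac'

[0, 2, 1, 1, 3, 2, 5, 0, 1, 1, 0, 2, 3, 1, 2, 1, 3, 4]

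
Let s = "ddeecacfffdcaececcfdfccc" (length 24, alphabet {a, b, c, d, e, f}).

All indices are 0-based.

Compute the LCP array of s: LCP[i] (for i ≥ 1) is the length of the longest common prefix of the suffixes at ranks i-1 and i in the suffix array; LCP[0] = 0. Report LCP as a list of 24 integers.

[0, 1, 0, 1, 2, 1, 2, 2, 1, 1, 2, 0, 1, 1, 1, 0, 2, 2, 1, 0, 1, 2, 1, 2]

rank→(start, suffix):
  0 → (5, 'acfffdcaececcfdfccc')
  1 → (12, 'aececcfdfccc')
  2 → (23, 'c')
  3 → (4, 'cacfffdcaececcfdfccc')
  4 → (11, 'caececcfdfccc')
  5 → (22, 'cc')
  6 → (21, 'ccc')
  7 → (16, 'ccfdfccc')
  8 → (14, 'ceccfdfccc')
  9 → (17, 'cfdfccc')
  10 → (6, 'cfffdcaececcfdfccc')
  11 → (10, 'dcaececcfdfccc')
  12 → (0, 'ddeecacfffdcaececcfdfccc')
  13 → (1, 'deecacfffdcaececcfdfccc')
  14 → (19, 'dfccc')
  15 → (3, 'ecacfffdcaececcfdfccc')
  16 → (15, 'eccfdfccc')
  17 → (13, 'ececcfdfccc')
  18 → (2, 'eecacfffdcaececcfdfccc')
  19 → (20, 'fccc')
  20 → (9, 'fdcaececcfdfccc')
  21 → (18, 'fdfccc')
  22 → (8, 'ffdcaececcfdfccc')
  23 → (7, 'fffdcaececcfdfccc')

SA = [5, 12, 23, 4, 11, 22, 21, 16, 14, 17, 6, 10, 0, 1, 19, 3, 15, 13, 2, 20, 9, 18, 8, 7]
[i] adj suffixes → lcp
  [1] 5/12 → 1 ('a')
  [2] 12/23 → 0 ('')
  [3] 23/4 → 1 ('c')
  [4] 4/11 → 2 ('ca')
  [5] 11/22 → 1 ('c')
  [6] 22/21 → 2 ('cc')
  [7] 21/16 → 2 ('cc')
  [8] 16/14 → 1 ('c')
  [9] 14/17 → 1 ('c')
  [10] 17/6 → 2 ('cf')
  [11] 6/10 → 0 ('')
  [12] 10/0 → 1 ('d')
  [13] 0/1 → 1 ('d')
  [14] 1/19 → 1 ('d')
  [15] 19/3 → 0 ('')
  [16] 3/15 → 2 ('ec')
  [17] 15/13 → 2 ('ec')
  [18] 13/2 → 1 ('e')
  [19] 2/20 → 0 ('')
  [20] 20/9 → 1 ('f')
  [21] 9/18 → 2 ('fd')
  [22] 18/8 → 1 ('f')
  [23] 8/7 → 2 ('ff')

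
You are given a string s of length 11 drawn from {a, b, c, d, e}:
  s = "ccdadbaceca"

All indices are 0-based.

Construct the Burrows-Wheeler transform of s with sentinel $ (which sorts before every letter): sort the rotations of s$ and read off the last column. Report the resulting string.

acbdde$cacac

rank  rotation      last
    0  $ccdadbaceca  a
    1  a$ccdadbacec  c
    2  aceca$ccdadb  b
    3  adbaceca$ccd  d
    4  baceca$ccdad  d
    5  ca$ccdadbace  e
    6  ccdadbaceca$  $
    7  cdadbaceca$c  c
    8  ceca$ccdadba  a
    9  dadbaceca$cc  c
   10  dbaceca$ccda  a
   11  eca$ccdadbac  c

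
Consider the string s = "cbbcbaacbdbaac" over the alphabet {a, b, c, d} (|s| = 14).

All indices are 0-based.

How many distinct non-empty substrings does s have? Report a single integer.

87

rank→(start, suffix):
  0 → (11, 'aac')
  1 → (5, 'aacbdbaac')
  2 → (12, 'ac')
  3 → (6, 'acbdbaac')
  4 → (10, 'baac')
  5 → (4, 'baacbdbaac')
  6 → (1, 'bbcbaacbdbaac')
  7 → (2, 'bcbaacbdbaac')
  8 → (8, 'bdbaac')
  9 → (13, 'c')
  10 → (3, 'cbaacbdbaac')
  11 → (0, 'cbbcbaacbdbaac')
  12 → (7, 'cbdbaac')
  13 → (9, 'dbaac')

SA = [11, 5, 12, 6, 10, 4, 1, 2, 8, 13, 3, 0, 7, 9]
[i] adj suffixes → lcp
  [1] 11/5 → 3 ('aac')
  [2] 5/12 → 1 ('a')
  [3] 12/6 → 2 ('ac')
  [4] 6/10 → 0 ('')
  [5] 10/4 → 4 ('baac')
  [6] 4/1 → 1 ('b')
  [7] 1/2 → 1 ('b')
  [8] 2/8 → 1 ('b')
  [9] 8/13 → 0 ('')
  [10] 13/3 → 1 ('c')
  [11] 3/0 → 2 ('cb')
  [12] 0/7 → 2 ('cb')
  [13] 7/9 → 0 ('')

n(n+1)/2 = 14·15/2 = 105
Σ LCP = 0 + 3 + 1 + 2 + 0 + 4 + 1 + 1 + 1 + 0 + 1 + 2 + 2 + 0 = 18
distinct = 105 − 18 = 87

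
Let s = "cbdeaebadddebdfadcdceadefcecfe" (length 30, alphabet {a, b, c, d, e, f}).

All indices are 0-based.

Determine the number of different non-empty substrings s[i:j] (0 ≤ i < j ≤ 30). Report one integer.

sorted suffixes:
  #0 SA[0]=15  'adcdceadefcecfe'
  #1 SA[1]=7  'adddebdfadcdceadefcecfe'
  #2 SA[2]=21  'adefcecfe'
  #3 SA[3]=4  'aebadddebdfadcdceadefcecfe'
  #4 SA[4]=6  'badddebdfadcdceadefcecfe'
  #5 SA[5]=1  'bdeaebadddebdfadcdceadefcecfe'
  #6 SA[6]=12  'bdfadcdceadefcecfe'
  #7 SA[7]=0  'cbdeaebadddebdfadcdceadefcecfe'
  #8 SA[8]=17  'cdceadefcecfe'
  #9 SA[9]=19  'ceadefcecfe'
  #10 SA[10]=25  'cecfe'
  #11 SA[11]=27  'cfe'
  #12 SA[12]=16  'dcdceadefcecfe'
  #13 SA[13]=18  'dceadefcecfe'
  #14 SA[14]=8  'dddebdfadcdceadefcecfe'
  #15 SA[15]=9  'ddebdfadcdceadefcecfe'
  #16 SA[16]=2  'deaebadddebdfadcdceadefcecfe'
  #17 SA[17]=10  'debdfadcdceadefcecfe'
  #18 SA[18]=22  'defcecfe'
  #19 SA[19]=13  'dfadcdceadefcecfe'
  #20 SA[20]=29  'e'
  #21 SA[21]=20  'eadefcecfe'
  #22 SA[22]=3  'eaebadddebdfadcdceadefcecfe'
  #23 SA[23]=5  'ebadddebdfadcdceadefcecfe'
  #24 SA[24]=11  'ebdfadcdceadefcecfe'
  #25 SA[25]=26  'ecfe'
  #26 SA[26]=23  'efcecfe'
  #27 SA[27]=14  'fadcdceadefcecfe'
  #28 SA[28]=24  'fcecfe'
  #29 SA[29]=28  'fe'

SA = [15, 7, 21, 4, 6, 1, 12, 0, 17, 19, 25, 27, 16, 18, 8, 9, 2, 10, 22, 13, 29, 20, 3, 5, 11, 26, 23, 14, 24, 28]
i: (SA[i-1],SA[i]) lcp shared
  1: (15,7) 2 'ad'
  2: (7,21) 2 'ad'
  3: (21,4) 1 'a'
  4: (4,6) 0 ''
  5: (6,1) 1 'b'
  6: (1,12) 2 'bd'
  7: (12,0) 0 ''
  8: (0,17) 1 'c'
  9: (17,19) 1 'c'
  10: (19,25) 2 'ce'
  11: (25,27) 1 'c'
  12: (27,16) 0 ''
  13: (16,18) 2 'dc'
  14: (18,8) 1 'd'
  15: (8,9) 2 'dd'
  16: (9,2) 1 'd'
  17: (2,10) 2 'de'
  18: (10,22) 2 'de'
  19: (22,13) 1 'd'
  20: (13,29) 0 ''
  21: (29,20) 1 'e'
  22: (20,3) 2 'ea'
  23: (3,5) 1 'e'
  24: (5,11) 2 'eb'
  25: (11,26) 1 'e'
  26: (26,23) 1 'e'
  27: (23,14) 0 ''
  28: (14,24) 1 'f'
  29: (24,28) 1 'f'

n(n+1)/2 = 30·31/2 = 465
Σ LCP = 0 + 2 + 2 + 1 + 0 + 1 + 2 + 0 + 1 + 1 + 2 + 1 + 0 + 2 + 1 + 2 + 1 + 2 + 2 + 1 + 0 + 1 + 2 + 1 + 2 + 1 + 1 + 0 + 1 + 1 = 34
distinct = 465 − 34 = 431

431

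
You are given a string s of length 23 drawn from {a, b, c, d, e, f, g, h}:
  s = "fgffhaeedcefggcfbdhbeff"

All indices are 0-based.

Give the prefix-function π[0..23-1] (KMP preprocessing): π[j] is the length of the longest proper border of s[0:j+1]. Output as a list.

π[0] = 0
j=1 s[j]='g': π[1]=0 (border '')
j=2 s[j]='f': π[2]=1 (border 'f')
j=3 s[j]='f': k: 1→0; π[3]=1 (border 'f')
j=4 s[j]='h': k: 1→0; π[4]=0 (border '')
j=5 s[j]='a': π[5]=0 (border '')
j=6 s[j]='e': π[6]=0 (border '')
j=7 s[j]='e': π[7]=0 (border '')
j=8 s[j]='d': π[8]=0 (border '')
j=9 s[j]='c': π[9]=0 (border '')
j=10 s[j]='e': π[10]=0 (border '')
j=11 s[j]='f': π[11]=1 (border 'f')
j=12 s[j]='g': π[12]=2 (border 'fg')
j=13 s[j]='g': k: 2→0; π[13]=0 (border '')
j=14 s[j]='c': π[14]=0 (border '')
j=15 s[j]='f': π[15]=1 (border 'f')
j=16 s[j]='b': k: 1→0; π[16]=0 (border '')
j=17 s[j]='d': π[17]=0 (border '')
j=18 s[j]='h': π[18]=0 (border '')
j=19 s[j]='b': π[19]=0 (border '')
j=20 s[j]='e': π[20]=0 (border '')
j=21 s[j]='f': π[21]=1 (border 'f')
j=22 s[j]='f': k: 1→0; π[22]=1 (border 'f')

[0, 0, 1, 1, 0, 0, 0, 0, 0, 0, 0, 1, 2, 0, 0, 1, 0, 0, 0, 0, 0, 1, 1]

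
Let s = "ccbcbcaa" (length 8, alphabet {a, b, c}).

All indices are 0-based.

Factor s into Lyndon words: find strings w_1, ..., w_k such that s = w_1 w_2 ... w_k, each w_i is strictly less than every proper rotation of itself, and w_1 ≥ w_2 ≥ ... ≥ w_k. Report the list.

["c", "c", "bc", "bc", "a", "a"]

emit factor 1: 'c' (i=0, period=1)
emit factor 2: 'c' (i=1, period=1)
emit factor 3: 'bc' (i=2, period=2)
emit factor 4: 'bc' (i=4, period=2)
emit factor 5: 'a' (i=6, period=1)
emit factor 6: 'a' (i=7, period=1)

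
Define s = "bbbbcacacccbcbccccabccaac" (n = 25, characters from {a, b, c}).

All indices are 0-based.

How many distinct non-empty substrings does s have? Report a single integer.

rank→(start, suffix):
  0 → (22, 'aac')
  1 → (18, 'abccaac')
  2 → (23, 'ac')
  3 → (5, 'acacccbcbccccabccaac')
  4 → (7, 'acccbcbccccabccaac')
  5 → (0, 'bbbbcacacccbcbccccabccaac')
  6 → (1, 'bbbcacacccbcbccccabccaac')
  7 → (2, 'bbcacacccbcbccccabccaac')
  8 → (3, 'bcacacccbcbccccabccaac')
  9 → (11, 'bcbccccabccaac')
  10 → (19, 'bccaac')
  11 → (13, 'bccccabccaac')
  12 → (24, 'c')
  13 → (21, 'caac')
  14 → (17, 'cabccaac')
  15 → (4, 'cacacccbcbccccabccaac')
  16 → (6, 'cacccbcbccccabccaac')
  17 → (10, 'cbcbccccabccaac')
  18 → (12, 'cbccccabccaac')
  19 → (20, 'ccaac')
  20 → (16, 'ccabccaac')
  21 → (9, 'ccbcbccccabccaac')
  22 → (15, 'cccabccaac')
  23 → (8, 'cccbcbccccabccaac')
  24 → (14, 'ccccabccaac')

SA = [22, 18, 23, 5, 7, 0, 1, 2, 3, 11, 19, 13, 24, 21, 17, 4, 6, 10, 12, 20, 16, 9, 15, 8, 14]
[i] adj suffixes → lcp
  [1] 22/18 → 1 ('a')
  [2] 18/23 → 1 ('a')
  [3] 23/5 → 2 ('ac')
  [4] 5/7 → 2 ('ac')
  [5] 7/0 → 0 ('')
  [6] 0/1 → 3 ('bbb')
  [7] 1/2 → 2 ('bb')
  [8] 2/3 → 1 ('b')
  [9] 3/11 → 2 ('bc')
  [10] 11/19 → 2 ('bc')
  [11] 19/13 → 3 ('bcc')
  [12] 13/24 → 0 ('')
  [13] 24/21 → 1 ('c')
  [14] 21/17 → 2 ('ca')
  [15] 17/4 → 2 ('ca')
  [16] 4/6 → 3 ('cac')
  [17] 6/10 → 1 ('c')
  [18] 10/12 → 3 ('cbc')
  [19] 12/20 → 1 ('c')
  [20] 20/16 → 3 ('cca')
  [21] 16/9 → 2 ('cc')
  [22] 9/15 → 2 ('cc')
  [23] 15/8 → 3 ('ccc')
  [24] 8/14 → 3 ('ccc')

n(n+1)/2 = 25·26/2 = 325
Σ LCP = 0 + 1 + 1 + 2 + 2 + 0 + 3 + 2 + 1 + 2 + 2 + 3 + 0 + 1 + 2 + 2 + 3 + 1 + 3 + 1 + 3 + 2 + 2 + 3 + 3 = 45
distinct = 325 − 45 = 280

280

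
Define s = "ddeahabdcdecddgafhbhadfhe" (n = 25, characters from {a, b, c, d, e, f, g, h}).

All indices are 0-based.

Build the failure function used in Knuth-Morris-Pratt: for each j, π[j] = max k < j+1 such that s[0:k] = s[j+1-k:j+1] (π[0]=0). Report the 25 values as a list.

π[0] = 0
j=1 s[j]='d': π[1]=1 (border 'd')
j=2 s[j]='e': k: 1→0; π[2]=0 (border '')
j=3 s[j]='a': π[3]=0 (border '')
j=4 s[j]='h': π[4]=0 (border '')
j=5 s[j]='a': π[5]=0 (border '')
j=6 s[j]='b': π[6]=0 (border '')
j=7 s[j]='d': π[7]=1 (border 'd')
j=8 s[j]='c': k: 1→0; π[8]=0 (border '')
j=9 s[j]='d': π[9]=1 (border 'd')
j=10 s[j]='e': k: 1→0; π[10]=0 (border '')
j=11 s[j]='c': π[11]=0 (border '')
j=12 s[j]='d': π[12]=1 (border 'd')
j=13 s[j]='d': π[13]=2 (border 'dd')
j=14 s[j]='g': k: 2→1→0; π[14]=0 (border '')
j=15 s[j]='a': π[15]=0 (border '')
j=16 s[j]='f': π[16]=0 (border '')
j=17 s[j]='h': π[17]=0 (border '')
j=18 s[j]='b': π[18]=0 (border '')
j=19 s[j]='h': π[19]=0 (border '')
j=20 s[j]='a': π[20]=0 (border '')
j=21 s[j]='d': π[21]=1 (border 'd')
j=22 s[j]='f': k: 1→0; π[22]=0 (border '')
j=23 s[j]='h': π[23]=0 (border '')
j=24 s[j]='e': π[24]=0 (border '')

[0, 1, 0, 0, 0, 0, 0, 1, 0, 1, 0, 0, 1, 2, 0, 0, 0, 0, 0, 0, 0, 1, 0, 0, 0]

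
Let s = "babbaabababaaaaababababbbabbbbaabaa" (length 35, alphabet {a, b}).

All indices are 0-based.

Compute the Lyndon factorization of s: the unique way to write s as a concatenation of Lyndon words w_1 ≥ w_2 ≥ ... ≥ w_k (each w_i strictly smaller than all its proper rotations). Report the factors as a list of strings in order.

emit factor 1: 'b' (i=0, period=1)
emit factor 2: 'abb' (i=1, period=3)
emit factor 3: 'aababab' (i=4, period=7)
emit factor 4: 'aaaaababababbbabbbbaab' (i=11, period=22)
emit factor 5: 'a' (i=33, period=1)
emit factor 6: 'a' (i=34, period=1)

["b", "abb", "aababab", "aaaaababababbbabbbbaab", "a", "a"]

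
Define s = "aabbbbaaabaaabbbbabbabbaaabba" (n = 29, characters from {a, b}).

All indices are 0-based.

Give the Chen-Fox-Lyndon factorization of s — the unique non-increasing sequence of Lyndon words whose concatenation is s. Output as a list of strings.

["aabbbb", "aaabaaabbbbabbabbaaabb", "a"]

emit factor 1: 'aabbbb' (i=0, period=6)
emit factor 2: 'aaabaaabbbbabbabbaaabb' (i=6, period=22)
emit factor 3: 'a' (i=28, period=1)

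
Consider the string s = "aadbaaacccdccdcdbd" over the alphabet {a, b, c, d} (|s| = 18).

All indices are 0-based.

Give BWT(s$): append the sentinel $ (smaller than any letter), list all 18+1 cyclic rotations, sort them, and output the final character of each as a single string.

rank  rotation             last
    0  $aadbaaacccdccdcdbd  d
    1  aaacccdccdcdbd$aadb  b
    2  aacccdccdcdbd$aadba  a
    3  aadbaaacccdccdcdbd$  $
    4  acccdccdcdbd$aadbaa  a
    5  adbaaacccdccdcdbd$a  a
    6  baaacccdccdcdbd$aad  d
    7  bd$aadbaaacccdccdcd  d
    8  cccdccdcdbd$aadbaaa  a
    9  ccdccdcdbd$aadbaaac  c
   10  ccdcdbd$aadbaaacccd  d
   11  cdbd$aadbaaacccdccd  d
   12  cdccdcdbd$aadbaaacc  c
   13  cdcdbd$aadbaaacccdc  c
   14  d$aadbaaacccdccdcdb  b
   15  dbaaacccdccdcdbd$aa  a
   16  dbd$aadbaaacccdccdc  c
   17  dccdcdbd$aadbaaaccc  c
   18  dcdbd$aadbaaacccdcc  c

dba$aaddacddccbaccc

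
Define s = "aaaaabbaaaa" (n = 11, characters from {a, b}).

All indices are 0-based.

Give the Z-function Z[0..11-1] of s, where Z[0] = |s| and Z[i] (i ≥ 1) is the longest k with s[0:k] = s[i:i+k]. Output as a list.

Z[0]=11
i=1: fresh scan; Z[1]=4 grow→box=[1,5)
i=2: min(r-i=3, Z[1]=4)=3; Z[2]=3
i=3: min(r-i=2, Z[2]=3)=2; Z[3]=2
i=4: min(r-i=1, Z[3]=2)=1; Z[4]=1
i=5: fresh scan; Z[5]=0
i=6: fresh scan; Z[6]=0
i=7: fresh scan; Z[7]=4 grow→box=[7,11)
i=8: min(r-i=3, Z[1]=4)=3; Z[8]=3
i=9: min(r-i=2, Z[2]=3)=2; Z[9]=2
i=10: min(r-i=1, Z[3]=2)=1; Z[10]=1

[11, 4, 3, 2, 1, 0, 0, 4, 3, 2, 1]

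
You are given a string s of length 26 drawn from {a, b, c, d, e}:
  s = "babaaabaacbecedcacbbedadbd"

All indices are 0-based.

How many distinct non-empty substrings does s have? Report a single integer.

sorted suffixes:
  #0 SA[0]=3  'aaabaacbecedcacbbedadbd'
  #1 SA[1]=4  'aabaacbecedcacbbedadbd'
  #2 SA[2]=7  'aacbecedcacbbedadbd'
  #3 SA[3]=1  'abaaabaacbecedcacbbedadbd'
  #4 SA[4]=5  'abaacbecedcacbbedadbd'
  #5 SA[5]=16  'acbbedadbd'
  #6 SA[6]=8  'acbecedcacbbedadbd'
  #7 SA[7]=22  'adbd'
  #8 SA[8]=2  'baaabaacbecedcacbbedadbd'
  #9 SA[9]=6  'baacbecedcacbbedadbd'
  #10 SA[10]=0  'babaaabaacbecedcacbbedadbd'
  #11 SA[11]=18  'bbedadbd'
  #12 SA[12]=24  'bd'
  #13 SA[13]=10  'becedcacbbedadbd'
  #14 SA[14]=19  'bedadbd'
  #15 SA[15]=15  'cacbbedadbd'
  #16 SA[16]=17  'cbbedadbd'
  #17 SA[17]=9  'cbecedcacbbedadbd'
  #18 SA[18]=12  'cedcacbbedadbd'
  #19 SA[19]=25  'd'
  #20 SA[20]=21  'dadbd'
  #21 SA[21]=23  'dbd'
  #22 SA[22]=14  'dcacbbedadbd'
  #23 SA[23]=11  'ecedcacbbedadbd'
  #24 SA[24]=20  'edadbd'
  #25 SA[25]=13  'edcacbbedadbd'

SA = [3, 4, 7, 1, 5, 16, 8, 22, 2, 6, 0, 18, 24, 10, 19, 15, 17, 9, 12, 25, 21, 23, 14, 11, 20, 13]
rank  pair      lcp
   1  s[3:],s[4:]  2  'aa'
   2  s[4:],s[7:]  2  'aa'
   3  s[7:],s[1:]  1  'a'
   4  s[1:],s[5:]  4  'abaa'
   5  s[5:],s[16:]  1  'a'
   6  s[16:],s[8:]  3  'acb'
   7  s[8:],s[22:]  1  'a'
   8  s[22:],s[2:]  0  ''
   9  s[2:],s[6:]  3  'baa'
  10  s[6:],s[0:]  2  'ba'
  11  s[0:],s[18:]  1  'b'
  12  s[18:],s[24:]  1  'b'
  13  s[24:],s[10:]  1  'b'
  14  s[10:],s[19:]  2  'be'
  15  s[19:],s[15:]  0  ''
  16  s[15:],s[17:]  1  'c'
  17  s[17:],s[9:]  2  'cb'
  18  s[9:],s[12:]  1  'c'
  19  s[12:],s[25:]  0  ''
  20  s[25:],s[21:]  1  'd'
  21  s[21:],s[23:]  1  'd'
  22  s[23:],s[14:]  1  'd'
  23  s[14:],s[11:]  0  ''
  24  s[11:],s[20:]  1  'e'
  25  s[20:],s[13:]  2  'ed'

n(n+1)/2 = 26·27/2 = 351
Σ LCP = 0 + 2 + 2 + 1 + 4 + 1 + 3 + 1 + 0 + 3 + 2 + 1 + 1 + 1 + 2 + 0 + 1 + 2 + 1 + 0 + 1 + 1 + 1 + 0 + 1 + 2 = 34
distinct = 351 − 34 = 317

317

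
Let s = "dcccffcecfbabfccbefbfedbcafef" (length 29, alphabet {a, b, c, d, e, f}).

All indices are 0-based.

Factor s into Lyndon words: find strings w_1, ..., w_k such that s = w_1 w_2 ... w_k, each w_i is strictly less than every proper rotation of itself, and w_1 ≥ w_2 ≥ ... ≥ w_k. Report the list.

["d", "cccffcecf", "b", "abfccbefbfedbcafef"]

emit factor 1: 'd' (i=0, period=1)
emit factor 2: 'cccffcecf' (i=1, period=9)
emit factor 3: 'b' (i=10, period=1)
emit factor 4: 'abfccbefbfedbcafef' (i=11, period=18)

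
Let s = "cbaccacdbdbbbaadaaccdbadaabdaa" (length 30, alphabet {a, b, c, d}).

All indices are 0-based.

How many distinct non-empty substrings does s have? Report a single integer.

417

sorted suffixes:
  #0 SA[0]=29  'a'
  #1 SA[1]=28  'aa'
  #2 SA[2]=24  'aabdaa'
  #3 SA[3]=16  'aaccdbadaabdaa'
  #4 SA[4]=13  'aadaaccdbadaabdaa'
  #5 SA[5]=25  'abdaa'
  #6 SA[6]=2  'accacdbdbbbaadaaccdbadaabdaa'
  #7 SA[7]=17  'accdbadaabdaa'
  #8 SA[8]=5  'acdbdbbbaadaaccdbadaabdaa'
  #9 SA[9]=22  'adaabdaa'
  #10 SA[10]=14  'adaaccdbadaabdaa'
  #11 SA[11]=12  'baadaaccdbadaabdaa'
  #12 SA[12]=1  'baccacdbdbbbaadaaccdbadaabdaa'
  #13 SA[13]=21  'badaabdaa'
  #14 SA[14]=11  'bbaadaaccdbadaabdaa'
  #15 SA[15]=10  'bbbaadaaccdbadaabdaa'
  #16 SA[16]=26  'bdaa'
  #17 SA[17]=8  'bdbbbaadaaccdbadaabdaa'
  #18 SA[18]=4  'cacdbdbbbaadaaccdbadaabdaa'
  #19 SA[19]=0  'cbaccacdbdbbbaadaaccdbadaabdaa'
  #20 SA[20]=3  'ccacdbdbbbaadaaccdbadaabdaa'
  #21 SA[21]=18  'ccdbadaabdaa'
  #22 SA[22]=19  'cdbadaabdaa'
  #23 SA[23]=6  'cdbdbbbaadaaccdbadaabdaa'
  #24 SA[24]=27  'daa'
  #25 SA[25]=23  'daabdaa'
  #26 SA[26]=15  'daaccdbadaabdaa'
  #27 SA[27]=20  'dbadaabdaa'
  #28 SA[28]=9  'dbbbaadaaccdbadaabdaa'
  #29 SA[29]=7  'dbdbbbaadaaccdbadaabdaa'

SA = [29, 28, 24, 16, 13, 25, 2, 17, 5, 22, 14, 12, 1, 21, 11, 10, 26, 8, 4, 0, 3, 18, 19, 6, 27, 23, 15, 20, 9, 7]
[i] adj suffixes → lcp
  [1] 29/28 → 1 ('a')
  [2] 28/24 → 2 ('aa')
  [3] 24/16 → 2 ('aa')
  [4] 16/13 → 2 ('aa')
  [5] 13/25 → 1 ('a')
  [6] 25/2 → 1 ('a')
  [7] 2/17 → 3 ('acc')
  [8] 17/5 → 2 ('ac')
  [9] 5/22 → 1 ('a')
  [10] 22/14 → 4 ('adaa')
  [11] 14/12 → 0 ('')
  [12] 12/1 → 2 ('ba')
  [13] 1/21 → 2 ('ba')
  [14] 21/11 → 1 ('b')
  [15] 11/10 → 2 ('bb')
  [16] 10/26 → 1 ('b')
  [17] 26/8 → 2 ('bd')
  [18] 8/4 → 0 ('')
  [19] 4/0 → 1 ('c')
  [20] 0/3 → 1 ('c')
  [21] 3/18 → 2 ('cc')
  [22] 18/19 → 1 ('c')
  [23] 19/6 → 3 ('cdb')
  [24] 6/27 → 0 ('')
  [25] 27/23 → 3 ('daa')
  [26] 23/15 → 3 ('daa')
  [27] 15/20 → 1 ('d')
  [28] 20/9 → 2 ('db')
  [29] 9/7 → 2 ('db')

n(n+1)/2 = 30·31/2 = 465
Σ LCP = 0 + 1 + 2 + 2 + 2 + 1 + 1 + 3 + 2 + 1 + 4 + 0 + 2 + 2 + 1 + 2 + 1 + 2 + 0 + 1 + 1 + 2 + 1 + 3 + 0 + 3 + 3 + 1 + 2 + 2 = 48
distinct = 465 − 48 = 417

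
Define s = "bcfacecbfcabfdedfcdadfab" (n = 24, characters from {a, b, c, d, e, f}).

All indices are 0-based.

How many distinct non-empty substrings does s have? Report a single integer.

sorted suffixes:
  #0 SA[0]=22  'ab'
  #1 SA[1]=10  'abfdedfcdadfab'
  #2 SA[2]=3  'acecbfcabfdedfcdadfab'
  #3 SA[3]=19  'adfab'
  #4 SA[4]=23  'b'
  #5 SA[5]=0  'bcfacecbfcabfdedfcdadfab'
  #6 SA[6]=7  'bfcabfdedfcdadfab'
  #7 SA[7]=11  'bfdedfcdadfab'
  #8 SA[8]=9  'cabfdedfcdadfab'
  #9 SA[9]=6  'cbfcabfdedfcdadfab'
  #10 SA[10]=17  'cdadfab'
  #11 SA[11]=4  'cecbfcabfdedfcdadfab'
  #12 SA[12]=1  'cfacecbfcabfdedfcdadfab'
  #13 SA[13]=18  'dadfab'
  #14 SA[14]=13  'dedfcdadfab'
  #15 SA[15]=20  'dfab'
  #16 SA[16]=15  'dfcdadfab'
  #17 SA[17]=5  'ecbfcabfdedfcdadfab'
  #18 SA[18]=14  'edfcdadfab'
  #19 SA[19]=21  'fab'
  #20 SA[20]=2  'facecbfcabfdedfcdadfab'
  #21 SA[21]=8  'fcabfdedfcdadfab'
  #22 SA[22]=16  'fcdadfab'
  #23 SA[23]=12  'fdedfcdadfab'

SA = [22, 10, 3, 19, 23, 0, 7, 11, 9, 6, 17, 4, 1, 18, 13, 20, 15, 5, 14, 21, 2, 8, 16, 12]
rank  pair      lcp
   1  s[22:],s[10:]  2  'ab'
   2  s[10:],s[3:]  1  'a'
   3  s[3:],s[19:]  1  'a'
   4  s[19:],s[23:]  0  ''
   5  s[23:],s[0:]  1  'b'
   6  s[0:],s[7:]  1  'b'
   7  s[7:],s[11:]  2  'bf'
   8  s[11:],s[9:]  0  ''
   9  s[9:],s[6:]  1  'c'
  10  s[6:],s[17:]  1  'c'
  11  s[17:],s[4:]  1  'c'
  12  s[4:],s[1:]  1  'c'
  13  s[1:],s[18:]  0  ''
  14  s[18:],s[13:]  1  'd'
  15  s[13:],s[20:]  1  'd'
  16  s[20:],s[15:]  2  'df'
  17  s[15:],s[5:]  0  ''
  18  s[5:],s[14:]  1  'e'
  19  s[14:],s[21:]  0  ''
  20  s[21:],s[2:]  2  'fa'
  21  s[2:],s[8:]  1  'f'
  22  s[8:],s[16:]  2  'fc'
  23  s[16:],s[12:]  1  'f'

n(n+1)/2 = 24·25/2 = 300
Σ LCP = 0 + 2 + 1 + 1 + 0 + 1 + 1 + 2 + 0 + 1 + 1 + 1 + 1 + 0 + 1 + 1 + 2 + 0 + 1 + 0 + 2 + 1 + 2 + 1 = 23
distinct = 300 − 23 = 277

277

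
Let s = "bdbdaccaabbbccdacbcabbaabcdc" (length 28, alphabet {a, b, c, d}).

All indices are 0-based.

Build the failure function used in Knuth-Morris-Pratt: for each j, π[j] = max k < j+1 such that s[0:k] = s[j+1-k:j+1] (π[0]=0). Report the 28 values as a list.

π[0] = 0
j=1 s[j]='d': π[1]=0 (border '')
j=2 s[j]='b': π[2]=1 (border 'b')
j=3 s[j]='d': π[3]=2 (border 'bd')
j=4 s[j]='a': k: 2→0; π[4]=0 (border '')
j=5 s[j]='c': π[5]=0 (border '')
j=6 s[j]='c': π[6]=0 (border '')
j=7 s[j]='a': π[7]=0 (border '')
j=8 s[j]='a': π[8]=0 (border '')
j=9 s[j]='b': π[9]=1 (border 'b')
j=10 s[j]='b': k: 1→0; π[10]=1 (border 'b')
j=11 s[j]='b': k: 1→0; π[11]=1 (border 'b')
j=12 s[j]='c': k: 1→0; π[12]=0 (border '')
j=13 s[j]='c': π[13]=0 (border '')
j=14 s[j]='d': π[14]=0 (border '')
j=15 s[j]='a': π[15]=0 (border '')
j=16 s[j]='c': π[16]=0 (border '')
j=17 s[j]='b': π[17]=1 (border 'b')
j=18 s[j]='c': k: 1→0; π[18]=0 (border '')
j=19 s[j]='a': π[19]=0 (border '')
j=20 s[j]='b': π[20]=1 (border 'b')
j=21 s[j]='b': k: 1→0; π[21]=1 (border 'b')
j=22 s[j]='a': k: 1→0; π[22]=0 (border '')
j=23 s[j]='a': π[23]=0 (border '')
j=24 s[j]='b': π[24]=1 (border 'b')
j=25 s[j]='c': k: 1→0; π[25]=0 (border '')
j=26 s[j]='d': π[26]=0 (border '')
j=27 s[j]='c': π[27]=0 (border '')

[0, 0, 1, 2, 0, 0, 0, 0, 0, 1, 1, 1, 0, 0, 0, 0, 0, 1, 0, 0, 1, 1, 0, 0, 1, 0, 0, 0]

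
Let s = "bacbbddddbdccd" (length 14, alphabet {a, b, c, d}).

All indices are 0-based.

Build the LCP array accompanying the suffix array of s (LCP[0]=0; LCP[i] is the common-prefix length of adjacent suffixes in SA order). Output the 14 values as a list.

[0, 0, 1, 1, 2, 0, 1, 1, 0, 1, 1, 1, 2, 3]

rank→(start, suffix):
  0 → (1, 'acbbddddbdccd')
  1 → (0, 'bacbbddddbdccd')
  2 → (3, 'bbddddbdccd')
  3 → (9, 'bdccd')
  4 → (4, 'bddddbdccd')
  5 → (2, 'cbbddddbdccd')
  6 → (11, 'ccd')
  7 → (12, 'cd')
  8 → (13, 'd')
  9 → (8, 'dbdccd')
  10 → (10, 'dccd')
  11 → (7, 'ddbdccd')
  12 → (6, 'dddbdccd')
  13 → (5, 'ddddbdccd')

SA = [1, 0, 3, 9, 4, 2, 11, 12, 13, 8, 10, 7, 6, 5]
i: (SA[i-1],SA[i]) lcp shared
  1: (1,0) 0 ''
  2: (0,3) 1 'b'
  3: (3,9) 1 'b'
  4: (9,4) 2 'bd'
  5: (4,2) 0 ''
  6: (2,11) 1 'c'
  7: (11,12) 1 'c'
  8: (12,13) 0 ''
  9: (13,8) 1 'd'
  10: (8,10) 1 'd'
  11: (10,7) 1 'd'
  12: (7,6) 2 'dd'
  13: (6,5) 3 'ddd'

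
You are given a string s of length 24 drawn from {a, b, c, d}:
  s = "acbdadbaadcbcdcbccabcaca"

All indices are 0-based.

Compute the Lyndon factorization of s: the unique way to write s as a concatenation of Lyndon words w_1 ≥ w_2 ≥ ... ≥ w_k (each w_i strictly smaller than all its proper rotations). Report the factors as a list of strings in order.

emit factor 1: 'acbdadb' (i=0, period=7)
emit factor 2: 'aadcbcdcbccabcac' (i=7, period=16)
emit factor 3: 'a' (i=23, period=1)

["acbdadb", "aadcbcdcbccabcac", "a"]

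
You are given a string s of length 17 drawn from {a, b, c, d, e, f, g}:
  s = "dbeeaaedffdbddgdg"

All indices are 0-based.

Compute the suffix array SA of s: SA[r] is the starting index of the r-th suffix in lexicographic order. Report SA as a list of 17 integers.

rank→(start, suffix):
  0 → (4, 'aaedffdbddgdg')
  1 → (5, 'aedffdbddgdg')
  2 → (11, 'bddgdg')
  3 → (1, 'beeaaedffdbddgdg')
  4 → (10, 'dbddgdg')
  5 → (0, 'dbeeaaedffdbddgdg')
  6 → (12, 'ddgdg')
  7 → (7, 'dffdbddgdg')
  8 → (15, 'dg')
  9 → (13, 'dgdg')
  10 → (3, 'eaaedffdbddgdg')
  11 → (6, 'edffdbddgdg')
  12 → (2, 'eeaaedffdbddgdg')
  13 → (9, 'fdbddgdg')
  14 → (8, 'ffdbddgdg')
  15 → (16, 'g')
  16 → (14, 'gdg')

[4, 5, 11, 1, 10, 0, 12, 7, 15, 13, 3, 6, 2, 9, 8, 16, 14]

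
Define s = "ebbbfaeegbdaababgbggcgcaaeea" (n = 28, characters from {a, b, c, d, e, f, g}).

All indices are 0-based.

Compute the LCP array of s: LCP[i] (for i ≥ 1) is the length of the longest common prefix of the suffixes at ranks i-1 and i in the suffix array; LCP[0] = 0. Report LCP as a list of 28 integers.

rank→(start, suffix):
  0 → (27, 'a')
  1 → (11, 'aababgbggcgcaaeea')
  2 → (23, 'aaeea')
  3 → (12, 'ababgbggcgcaaeea')
  4 → (14, 'abgbggcgcaaeea')
  5 → (24, 'aeea')
  6 → (5, 'aeegbdaababgbggcgcaaeea')
  7 → (13, 'babgbggcgcaaeea')
  8 → (1, 'bbbfaeegbdaababgbggcgcaaeea')
  9 → (2, 'bbfaeegbdaababgbggcgcaaeea')
  10 → (9, 'bdaababgbggcgcaaeea')
  11 → (3, 'bfaeegbdaababgbggcgcaaeea')
  12 → (15, 'bgbggcgcaaeea')
  13 → (17, 'bggcgcaaeea')
  14 → (22, 'caaeea')
  15 → (20, 'cgcaaeea')
  16 → (10, 'daababgbggcgcaaeea')
  17 → (26, 'ea')
  18 → (0, 'ebbbfaeegbdaababgbggcgcaaeea')
  19 → (25, 'eea')
  20 → (6, 'eegbdaababgbggcgcaaeea')
  21 → (7, 'egbdaababgbggcgcaaeea')
  22 → (4, 'faeegbdaababgbggcgcaaeea')
  23 → (8, 'gbdaababgbggcgcaaeea')
  24 → (16, 'gbggcgcaaeea')
  25 → (21, 'gcaaeea')
  26 → (19, 'gcgcaaeea')
  27 → (18, 'ggcgcaaeea')

SA = [27, 11, 23, 12, 14, 24, 5, 13, 1, 2, 9, 3, 15, 17, 22, 20, 10, 26, 0, 25, 6, 7, 4, 8, 16, 21, 19, 18]
rank  pair      lcp
   1  s[27:],s[11:]  1  'a'
   2  s[11:],s[23:]  2  'aa'
   3  s[23:],s[12:]  1  'a'
   4  s[12:],s[14:]  2  'ab'
   5  s[14:],s[24:]  1  'a'
   6  s[24:],s[5:]  3  'aee'
   7  s[5:],s[13:]  0  ''
   8  s[13:],s[1:]  1  'b'
   9  s[1:],s[2:]  2  'bb'
  10  s[2:],s[9:]  1  'b'
  11  s[9:],s[3:]  1  'b'
  12  s[3:],s[15:]  1  'b'
  13  s[15:],s[17:]  2  'bg'
  14  s[17:],s[22:]  0  ''
  15  s[22:],s[20:]  1  'c'
  16  s[20:],s[10:]  0  ''
  17  s[10:],s[26:]  0  ''
  18  s[26:],s[0:]  1  'e'
  19  s[0:],s[25:]  1  'e'
  20  s[25:],s[6:]  2  'ee'
  21  s[6:],s[7:]  1  'e'
  22  s[7:],s[4:]  0  ''
  23  s[4:],s[8:]  0  ''
  24  s[8:],s[16:]  2  'gb'
  25  s[16:],s[21:]  1  'g'
  26  s[21:],s[19:]  2  'gc'
  27  s[19:],s[18:]  1  'g'

[0, 1, 2, 1, 2, 1, 3, 0, 1, 2, 1, 1, 1, 2, 0, 1, 0, 0, 1, 1, 2, 1, 0, 0, 2, 1, 2, 1]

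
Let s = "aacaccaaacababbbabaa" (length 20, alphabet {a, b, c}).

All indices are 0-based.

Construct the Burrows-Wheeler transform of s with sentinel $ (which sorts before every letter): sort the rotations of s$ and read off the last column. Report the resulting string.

aabca$bcbaacababacaaa

rank  rotation               last
    0  $aacaccaaacababbbabaa  a
    1  a$aacaccaaacababbbaba  a
    2  aa$aacaccaaacababbbab  b
    3  aaacababbbabaa$aacacc  c
    4  aacababbbabaa$aacacca  a
    5  aacaccaaacababbbabaa$  $
    6  abaa$aacaccaaacababbb  b
    7  ababbbabaa$aacaccaaac  c
    8  abbbabaa$aacaccaaacab  b
    9  acababbbabaa$aacaccaa  a
   10  acaccaaacababbbabaa$a  a
   11  accaaacababbbabaa$aac  c
   12  baa$aacaccaaacababbba  a
   13  babaa$aacaccaaacababb  b
   14  babbbabaa$aacaccaaaca  a
   15  bbabaa$aacaccaaacabab  b
   16  bbbabaa$aacaccaaacaba  a
   17  caaacababbbabaa$aacac  c
   18  cababbbabaa$aacaccaaa  a
   19  caccaaacababbbabaa$aa  a
   20  ccaaacababbbabaa$aaca  a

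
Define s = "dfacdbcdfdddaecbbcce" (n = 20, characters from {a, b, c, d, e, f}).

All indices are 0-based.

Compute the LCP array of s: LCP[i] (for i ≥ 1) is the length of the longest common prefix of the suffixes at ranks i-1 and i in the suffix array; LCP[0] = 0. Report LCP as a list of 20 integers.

rank→(start, suffix):
  0 → (2, 'acdbcdfdddaecbbcce')
  1 → (12, 'aecbbcce')
  2 → (15, 'bbcce')
  3 → (16, 'bcce')
  4 → (5, 'bcdfdddaecbbcce')
  5 → (14, 'cbbcce')
  6 → (17, 'cce')
  7 → (3, 'cdbcdfdddaecbbcce')
  8 → (6, 'cdfdddaecbbcce')
  9 → (18, 'ce')
  10 → (11, 'daecbbcce')
  11 → (4, 'dbcdfdddaecbbcce')
  12 → (10, 'ddaecbbcce')
  13 → (9, 'dddaecbbcce')
  14 → (0, 'dfacdbcdfdddaecbbcce')
  15 → (7, 'dfdddaecbbcce')
  16 → (19, 'e')
  17 → (13, 'ecbbcce')
  18 → (1, 'facdbcdfdddaecbbcce')
  19 → (8, 'fdddaecbbcce')

SA = [2, 12, 15, 16, 5, 14, 17, 3, 6, 18, 11, 4, 10, 9, 0, 7, 19, 13, 1, 8]
rank  pair      lcp
   1  s[2:],s[12:]  1  'a'
   2  s[12:],s[15:]  0  ''
   3  s[15:],s[16:]  1  'b'
   4  s[16:],s[5:]  2  'bc'
   5  s[5:],s[14:]  0  ''
   6  s[14:],s[17:]  1  'c'
   7  s[17:],s[3:]  1  'c'
   8  s[3:],s[6:]  2  'cd'
   9  s[6:],s[18:]  1  'c'
  10  s[18:],s[11:]  0  ''
  11  s[11:],s[4:]  1  'd'
  12  s[4:],s[10:]  1  'd'
  13  s[10:],s[9:]  2  'dd'
  14  s[9:],s[0:]  1  'd'
  15  s[0:],s[7:]  2  'df'
  16  s[7:],s[19:]  0  ''
  17  s[19:],s[13:]  1  'e'
  18  s[13:],s[1:]  0  ''
  19  s[1:],s[8:]  1  'f'

[0, 1, 0, 1, 2, 0, 1, 1, 2, 1, 0, 1, 1, 2, 1, 2, 0, 1, 0, 1]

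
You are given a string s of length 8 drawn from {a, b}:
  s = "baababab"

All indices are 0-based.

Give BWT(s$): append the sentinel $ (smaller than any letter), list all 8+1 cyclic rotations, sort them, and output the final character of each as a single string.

rank  rotation   last
    0  $baababab  b
    1  aababab$b  b
    2  ab$baabab  b
    3  abab$baab  b
    4  ababab$ba  a
    5  b$baababa  a
    6  baababab$  $
    7  bab$baaba  a
    8  babab$baa  a

bbbbaa$aa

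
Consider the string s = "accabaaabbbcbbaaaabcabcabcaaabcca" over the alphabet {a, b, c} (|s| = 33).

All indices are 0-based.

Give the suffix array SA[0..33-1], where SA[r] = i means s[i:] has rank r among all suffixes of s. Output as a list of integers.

[32, 14, 5, 15, 26, 6, 16, 27, 3, 7, 23, 20, 17, 28, 0, 13, 4, 12, 8, 9, 24, 21, 18, 10, 29, 31, 25, 2, 22, 19, 11, 30, 1]

sorted suffixes:
  #0 SA[0]=32  'a'
  #1 SA[1]=14  'aaaabcabcabcaaabcca'
  #2 SA[2]=5  'aaabbbcbbaaaabcabcabcaaabcca'
  #3 SA[3]=15  'aaabcabcabcaaabcca'
  #4 SA[4]=26  'aaabcca'
  #5 SA[5]=6  'aabbbcbbaaaabcabcabcaaabcca'
  #6 SA[6]=16  'aabcabcabcaaabcca'
  #7 SA[7]=27  'aabcca'
  #8 SA[8]=3  'abaaabbbcbbaaaabcabcabcaaabcca'
  #9 SA[9]=7  'abbbcbbaaaabcabcabcaaabcca'
  #10 SA[10]=23  'abcaaabcca'
  #11 SA[11]=20  'abcabcaaabcca'
  #12 SA[12]=17  'abcabcabcaaabcca'
  #13 SA[13]=28  'abcca'
  #14 SA[14]=0  'accabaaabbbcbbaaaabcabcabcaaabcca'
  #15 SA[15]=13  'baaaabcabcabcaaabcca'
  #16 SA[16]=4  'baaabbbcbbaaaabcabcabcaaabcca'
  #17 SA[17]=12  'bbaaaabcabcabcaaabcca'
  #18 SA[18]=8  'bbbcbbaaaabcabcabcaaabcca'
  #19 SA[19]=9  'bbcbbaaaabcabcabcaaabcca'
  #20 SA[20]=24  'bcaaabcca'
  #21 SA[21]=21  'bcabcaaabcca'
  #22 SA[22]=18  'bcabcabcaaabcca'
  #23 SA[23]=10  'bcbbaaaabcabcabcaaabcca'
  #24 SA[24]=29  'bcca'
  #25 SA[25]=31  'ca'
  #26 SA[26]=25  'caaabcca'
  #27 SA[27]=2  'cabaaabbbcbbaaaabcabcabcaaabcca'
  #28 SA[28]=22  'cabcaaabcca'
  #29 SA[29]=19  'cabcabcaaabcca'
  #30 SA[30]=11  'cbbaaaabcabcabcaaabcca'
  #31 SA[31]=30  'cca'
  #32 SA[32]=1  'ccabaaabbbcbbaaaabcabcabcaaabcca'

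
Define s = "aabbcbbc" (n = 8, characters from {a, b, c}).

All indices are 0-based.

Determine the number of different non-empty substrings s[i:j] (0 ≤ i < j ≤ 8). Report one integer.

28

rank | idx | suffix
   0 |   0 | aabbcbbc
   1 |   1 | abbcbbc
   2 |   5 | bbc
   3 |   2 | bbcbbc
   4 |   6 | bc
   5 |   3 | bcbbc
   6 |   7 | c
   7 |   4 | cbbc

SA = [0, 1, 5, 2, 6, 3, 7, 4]
[i] adj suffixes → lcp
  [1] 0/1 → 1 ('a')
  [2] 1/5 → 0 ('')
  [3] 5/2 → 3 ('bbc')
  [4] 2/6 → 1 ('b')
  [5] 6/3 → 2 ('bc')
  [6] 3/7 → 0 ('')
  [7] 7/4 → 1 ('c')

n(n+1)/2 = 8·9/2 = 36
Σ LCP = 0 + 1 + 0 + 3 + 1 + 2 + 0 + 1 = 8
distinct = 36 − 8 = 28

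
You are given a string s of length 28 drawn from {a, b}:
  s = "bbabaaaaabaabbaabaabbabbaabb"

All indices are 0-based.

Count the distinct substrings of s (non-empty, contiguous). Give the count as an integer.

sorted suffixes:
  #0 SA[0]=4  'aaaaabaabbaabaabbabbaabb'
  #1 SA[1]=5  'aaaabaabbaabaabbabbaabb'
  #2 SA[2]=6  'aaabaabbaabaabbabbaabb'
  #3 SA[3]=7  'aabaabbaabaabbabbaabb'
  #4 SA[4]=14  'aabaabbabbaabb'
  #5 SA[5]=24  'aabb'
  #6 SA[6]=10  'aabbaabaabbabbaabb'
  #7 SA[7]=17  'aabbabbaabb'
  #8 SA[8]=2  'abaaaaabaabbaabaabbabbaabb'
  #9 SA[9]=8  'abaabbaabaabbabbaabb'
  #10 SA[10]=15  'abaabbabbaabb'
  #11 SA[11]=25  'abb'
  #12 SA[12]=11  'abbaabaabbabbaabb'
  #13 SA[13]=21  'abbaabb'
  #14 SA[14]=18  'abbabbaabb'
  #15 SA[15]=27  'b'
  #16 SA[16]=3  'baaaaabaabbaabaabbabbaabb'
  #17 SA[17]=13  'baabaabbabbaabb'
  #18 SA[18]=23  'baabb'
  #19 SA[19]=9  'baabbaabaabbabbaabb'
  #20 SA[20]=16  'baabbabbaabb'
  #21 SA[21]=1  'babaaaaabaabbaabaabbabbaabb'
  #22 SA[22]=20  'babbaabb'
  #23 SA[23]=26  'bb'
  #24 SA[24]=12  'bbaabaabbabbaabb'
  #25 SA[25]=22  'bbaabb'
  #26 SA[26]=0  'bbabaaaaabaabbaabaabbabbaabb'
  #27 SA[27]=19  'bbabbaabb'

SA = [4, 5, 6, 7, 14, 24, 10, 17, 2, 8, 15, 25, 11, 21, 18, 27, 3, 13, 23, 9, 16, 1, 20, 26, 12, 22, 0, 19]
[i] adj suffixes → lcp
  [1] 4/5 → 4 ('aaaa')
  [2] 5/6 → 3 ('aaa')
  [3] 6/7 → 2 ('aa')
  [4] 7/14 → 8 ('aabaabba')
  [5] 14/24 → 3 ('aab')
  [6] 24/10 → 4 ('aabb')
  [7] 10/17 → 5 ('aabba')
  [8] 17/2 → 1 ('a')
  [9] 2/8 → 4 ('abaa')
  [10] 8/15 → 7 ('abaabba')
  [11] 15/25 → 2 ('ab')
  [12] 25/11 → 3 ('abb')
  [13] 11/21 → 6 ('abbaab')
  [14] 21/18 → 4 ('abba')
  [15] 18/27 → 0 ('')
  [16] 27/3 → 1 ('b')
  [17] 3/13 → 3 ('baa')
  [18] 13/23 → 4 ('baab')
  [19] 23/9 → 5 ('baabb')
  [20] 9/16 → 6 ('baabba')
  [21] 16/1 → 2 ('ba')
  [22] 1/20 → 3 ('bab')
  [23] 20/26 → 1 ('b')
  [24] 26/12 → 2 ('bb')
  [25] 12/22 → 5 ('bbaab')
  [26] 22/0 → 3 ('bba')
  [27] 0/19 → 4 ('bbab')

n(n+1)/2 = 28·29/2 = 406
Σ LCP = 0 + 4 + 3 + 2 + 8 + 3 + 4 + 5 + 1 + 4 + 7 + 2 + 3 + 6 + 4 + 0 + 1 + 3 + 4 + 5 + 6 + 2 + 3 + 1 + 2 + 5 + 3 + 4 = 95
distinct = 406 − 95 = 311

311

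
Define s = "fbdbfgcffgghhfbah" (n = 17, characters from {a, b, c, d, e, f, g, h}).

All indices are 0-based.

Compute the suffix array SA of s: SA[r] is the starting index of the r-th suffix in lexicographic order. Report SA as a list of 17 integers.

rank→(start, suffix):
  0 → (15, 'ah')
  1 → (14, 'bah')
  2 → (1, 'bdbfgcffgghhfbah')
  3 → (3, 'bfgcffgghhfbah')
  4 → (6, 'cffgghhfbah')
  5 → (2, 'dbfgcffgghhfbah')
  6 → (13, 'fbah')
  7 → (0, 'fbdbfgcffgghhfbah')
  8 → (7, 'ffgghhfbah')
  9 → (4, 'fgcffgghhfbah')
  10 → (8, 'fgghhfbah')
  11 → (5, 'gcffgghhfbah')
  12 → (9, 'gghhfbah')
  13 → (10, 'ghhfbah')
  14 → (16, 'h')
  15 → (12, 'hfbah')
  16 → (11, 'hhfbah')

[15, 14, 1, 3, 6, 2, 13, 0, 7, 4, 8, 5, 9, 10, 16, 12, 11]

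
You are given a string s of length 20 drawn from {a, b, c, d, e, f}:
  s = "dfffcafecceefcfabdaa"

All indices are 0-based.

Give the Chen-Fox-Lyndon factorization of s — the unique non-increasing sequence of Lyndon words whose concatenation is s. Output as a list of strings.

emit factor 1: 'dfff' (i=0, period=4)
emit factor 2: 'c' (i=4, period=1)
emit factor 3: 'afecceefcf' (i=5, period=10)
emit factor 4: 'abd' (i=15, period=3)
emit factor 5: 'a' (i=18, period=1)
emit factor 6: 'a' (i=19, period=1)

["dfff", "c", "afecceefcf", "abd", "a", "a"]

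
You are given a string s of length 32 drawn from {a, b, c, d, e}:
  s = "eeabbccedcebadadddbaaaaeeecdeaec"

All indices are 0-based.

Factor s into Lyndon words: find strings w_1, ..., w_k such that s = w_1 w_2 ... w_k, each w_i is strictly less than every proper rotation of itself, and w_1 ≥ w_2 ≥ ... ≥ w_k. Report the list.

["e", "e", "abbccedcebadadddb", "aaaaeeecdeaec"]

emit factor 1: 'e' (i=0, period=1)
emit factor 2: 'e' (i=1, period=1)
emit factor 3: 'abbccedcebadadddb' (i=2, period=17)
emit factor 4: 'aaaaeeecdeaec' (i=19, period=13)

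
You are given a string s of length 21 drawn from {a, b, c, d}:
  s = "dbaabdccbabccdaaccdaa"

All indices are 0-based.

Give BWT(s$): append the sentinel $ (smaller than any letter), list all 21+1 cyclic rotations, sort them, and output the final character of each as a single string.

aadbdbaadcaacdabcccc$b

rank  rotation                last
    0  $dbaabdccbabccdaaccdaa  a
    1  a$dbaabdccbabccdaaccda  a
    2  aa$dbaabdccbabccdaaccd  d
    3  aabdccbabccdaaccdaa$db  b
    4  aaccdaa$dbaabdccbabccd  d
    5  abccdaaccdaa$dbaabdccb  b
    6  abdccbabccdaaccdaa$dba  a
    7  accdaa$dbaabdccbabccda  a
    8  baabdccbabccdaaccdaa$d  d
    9  babccdaaccdaa$dbaabdcc  c
   10  bccdaaccdaa$dbaabdccba  a
   11  bdccbabccdaaccdaa$dbaa  a
   12  cbabccdaaccdaa$dbaabdc  c
   13  ccbabccdaaccdaa$dbaabd  d
   14  ccdaa$dbaabdccbabccdaa  a
   15  ccdaaccdaa$dbaabdccbab  b
   16  cdaa$dbaabdccbabccdaac  c
   17  cdaaccdaa$dbaabdccbabc  c
   18  daa$dbaabdccbabccdaacc  c
   19  daaccdaa$dbaabdccbabcc  c
   20  dbaabdccbabccdaaccdaa$  $
   21  dccbabccdaaccdaa$dbaab  b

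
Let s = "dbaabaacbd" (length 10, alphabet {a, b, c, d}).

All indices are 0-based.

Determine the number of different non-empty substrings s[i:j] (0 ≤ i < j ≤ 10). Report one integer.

46

rank | idx | suffix
   0 |   2 | aabaacbd
   1 |   5 | aacbd
   2 |   3 | abaacbd
   3 |   6 | acbd
   4 |   1 | baabaacbd
   5 |   4 | baacbd
   6 |   8 | bd
   7 |   7 | cbd
   8 |   9 | d
   9 |   0 | dbaabaacbd

SA = [2, 5, 3, 6, 1, 4, 8, 7, 9, 0]
rank  pair      lcp
   1  s[2:],s[5:]  2  'aa'
   2  s[5:],s[3:]  1  'a'
   3  s[3:],s[6:]  1  'a'
   4  s[6:],s[1:]  0  ''
   5  s[1:],s[4:]  3  'baa'
   6  s[4:],s[8:]  1  'b'
   7  s[8:],s[7:]  0  ''
   8  s[7:],s[9:]  0  ''
   9  s[9:],s[0:]  1  'd'

n(n+1)/2 = 10·11/2 = 55
Σ LCP = 0 + 2 + 1 + 1 + 0 + 3 + 1 + 0 + 0 + 1 = 9
distinct = 55 − 9 = 46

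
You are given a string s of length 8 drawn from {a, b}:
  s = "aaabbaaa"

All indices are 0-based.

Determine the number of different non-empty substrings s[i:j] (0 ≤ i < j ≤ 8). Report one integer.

rank→(start, suffix):
  0 → (7, 'a')
  1 → (6, 'aa')
  2 → (5, 'aaa')
  3 → (0, 'aaabbaaa')
  4 → (1, 'aabbaaa')
  5 → (2, 'abbaaa')
  6 → (4, 'baaa')
  7 → (3, 'bbaaa')

SA = [7, 6, 5, 0, 1, 2, 4, 3]
rank  pair      lcp
   1  s[7:],s[6:]  1  'a'
   2  s[6:],s[5:]  2  'aa'
   3  s[5:],s[0:]  3  'aaa'
   4  s[0:],s[1:]  2  'aa'
   5  s[1:],s[2:]  1  'a'
   6  s[2:],s[4:]  0  ''
   7  s[4:],s[3:]  1  'b'

n(n+1)/2 = 8·9/2 = 36
Σ LCP = 0 + 1 + 2 + 3 + 2 + 1 + 0 + 1 = 10
distinct = 36 − 10 = 26

26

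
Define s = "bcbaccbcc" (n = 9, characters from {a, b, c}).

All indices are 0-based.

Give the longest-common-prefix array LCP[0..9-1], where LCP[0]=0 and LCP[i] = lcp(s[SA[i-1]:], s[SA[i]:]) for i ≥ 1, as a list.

[0, 0, 1, 2, 0, 1, 2, 1, 2]

rank | idx | suffix
   0 |   3 | accbcc
   1 |   2 | baccbcc
   2 |   0 | bcbaccbcc
   3 |   6 | bcc
   4 |   8 | c
   5 |   1 | cbaccbcc
   6 |   5 | cbcc
   7 |   7 | cc
   8 |   4 | ccbcc

SA = [3, 2, 0, 6, 8, 1, 5, 7, 4]
i: (SA[i-1],SA[i]) lcp shared
  1: (3,2) 0 ''
  2: (2,0) 1 'b'
  3: (0,6) 2 'bc'
  4: (6,8) 0 ''
  5: (8,1) 1 'c'
  6: (1,5) 2 'cb'
  7: (5,7) 1 'c'
  8: (7,4) 2 'cc'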